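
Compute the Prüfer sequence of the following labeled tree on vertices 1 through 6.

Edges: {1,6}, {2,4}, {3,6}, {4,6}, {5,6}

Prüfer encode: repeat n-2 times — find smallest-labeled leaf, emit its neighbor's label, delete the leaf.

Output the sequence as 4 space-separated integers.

Answer: 6 4 6 6

Derivation:
Step 1: leaves = {1,2,3,5}. Remove smallest leaf 1, emit neighbor 6.
Step 2: leaves = {2,3,5}. Remove smallest leaf 2, emit neighbor 4.
Step 3: leaves = {3,4,5}. Remove smallest leaf 3, emit neighbor 6.
Step 4: leaves = {4,5}. Remove smallest leaf 4, emit neighbor 6.
Done: 2 vertices remain (5, 6). Sequence = [6 4 6 6]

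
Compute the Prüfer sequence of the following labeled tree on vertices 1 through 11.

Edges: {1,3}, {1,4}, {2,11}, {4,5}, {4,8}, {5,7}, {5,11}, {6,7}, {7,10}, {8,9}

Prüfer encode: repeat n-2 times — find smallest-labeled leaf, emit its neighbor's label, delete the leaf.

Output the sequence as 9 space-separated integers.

Step 1: leaves = {2,3,6,9,10}. Remove smallest leaf 2, emit neighbor 11.
Step 2: leaves = {3,6,9,10,11}. Remove smallest leaf 3, emit neighbor 1.
Step 3: leaves = {1,6,9,10,11}. Remove smallest leaf 1, emit neighbor 4.
Step 4: leaves = {6,9,10,11}. Remove smallest leaf 6, emit neighbor 7.
Step 5: leaves = {9,10,11}. Remove smallest leaf 9, emit neighbor 8.
Step 6: leaves = {8,10,11}. Remove smallest leaf 8, emit neighbor 4.
Step 7: leaves = {4,10,11}. Remove smallest leaf 4, emit neighbor 5.
Step 8: leaves = {10,11}. Remove smallest leaf 10, emit neighbor 7.
Step 9: leaves = {7,11}. Remove smallest leaf 7, emit neighbor 5.
Done: 2 vertices remain (5, 11). Sequence = [11 1 4 7 8 4 5 7 5]

Answer: 11 1 4 7 8 4 5 7 5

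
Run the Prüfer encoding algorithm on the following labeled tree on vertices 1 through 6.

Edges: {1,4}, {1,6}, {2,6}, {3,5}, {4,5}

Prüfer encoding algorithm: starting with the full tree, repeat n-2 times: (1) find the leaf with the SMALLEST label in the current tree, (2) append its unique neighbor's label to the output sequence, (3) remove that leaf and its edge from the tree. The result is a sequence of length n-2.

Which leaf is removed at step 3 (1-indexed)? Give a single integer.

Step 1: current leaves = {2,3}. Remove leaf 2 (neighbor: 6).
Step 2: current leaves = {3,6}. Remove leaf 3 (neighbor: 5).
Step 3: current leaves = {5,6}. Remove leaf 5 (neighbor: 4).

Answer: 5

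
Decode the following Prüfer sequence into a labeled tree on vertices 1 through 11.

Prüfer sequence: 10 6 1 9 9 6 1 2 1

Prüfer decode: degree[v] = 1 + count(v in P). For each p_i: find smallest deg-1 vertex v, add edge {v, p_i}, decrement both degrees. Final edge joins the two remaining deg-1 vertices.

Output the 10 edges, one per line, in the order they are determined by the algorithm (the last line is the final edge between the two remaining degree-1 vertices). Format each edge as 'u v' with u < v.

Answer: 3 10
4 6
1 5
7 9
8 9
6 9
1 6
2 10
1 2
1 11

Derivation:
Initial degrees: {1:4, 2:2, 3:1, 4:1, 5:1, 6:3, 7:1, 8:1, 9:3, 10:2, 11:1}
Step 1: smallest deg-1 vertex = 3, p_1 = 10. Add edge {3,10}. Now deg[3]=0, deg[10]=1.
Step 2: smallest deg-1 vertex = 4, p_2 = 6. Add edge {4,6}. Now deg[4]=0, deg[6]=2.
Step 3: smallest deg-1 vertex = 5, p_3 = 1. Add edge {1,5}. Now deg[5]=0, deg[1]=3.
Step 4: smallest deg-1 vertex = 7, p_4 = 9. Add edge {7,9}. Now deg[7]=0, deg[9]=2.
Step 5: smallest deg-1 vertex = 8, p_5 = 9. Add edge {8,9}. Now deg[8]=0, deg[9]=1.
Step 6: smallest deg-1 vertex = 9, p_6 = 6. Add edge {6,9}. Now deg[9]=0, deg[6]=1.
Step 7: smallest deg-1 vertex = 6, p_7 = 1. Add edge {1,6}. Now deg[6]=0, deg[1]=2.
Step 8: smallest deg-1 vertex = 10, p_8 = 2. Add edge {2,10}. Now deg[10]=0, deg[2]=1.
Step 9: smallest deg-1 vertex = 2, p_9 = 1. Add edge {1,2}. Now deg[2]=0, deg[1]=1.
Final: two remaining deg-1 vertices are 1, 11. Add edge {1,11}.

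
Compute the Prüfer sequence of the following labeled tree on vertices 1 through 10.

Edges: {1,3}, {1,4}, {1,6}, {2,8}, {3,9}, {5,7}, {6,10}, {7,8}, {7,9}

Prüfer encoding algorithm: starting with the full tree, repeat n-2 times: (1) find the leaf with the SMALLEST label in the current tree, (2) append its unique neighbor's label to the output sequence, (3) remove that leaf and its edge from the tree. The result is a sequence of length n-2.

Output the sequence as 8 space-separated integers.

Step 1: leaves = {2,4,5,10}. Remove smallest leaf 2, emit neighbor 8.
Step 2: leaves = {4,5,8,10}. Remove smallest leaf 4, emit neighbor 1.
Step 3: leaves = {5,8,10}. Remove smallest leaf 5, emit neighbor 7.
Step 4: leaves = {8,10}. Remove smallest leaf 8, emit neighbor 7.
Step 5: leaves = {7,10}. Remove smallest leaf 7, emit neighbor 9.
Step 6: leaves = {9,10}. Remove smallest leaf 9, emit neighbor 3.
Step 7: leaves = {3,10}. Remove smallest leaf 3, emit neighbor 1.
Step 8: leaves = {1,10}. Remove smallest leaf 1, emit neighbor 6.
Done: 2 vertices remain (6, 10). Sequence = [8 1 7 7 9 3 1 6]

Answer: 8 1 7 7 9 3 1 6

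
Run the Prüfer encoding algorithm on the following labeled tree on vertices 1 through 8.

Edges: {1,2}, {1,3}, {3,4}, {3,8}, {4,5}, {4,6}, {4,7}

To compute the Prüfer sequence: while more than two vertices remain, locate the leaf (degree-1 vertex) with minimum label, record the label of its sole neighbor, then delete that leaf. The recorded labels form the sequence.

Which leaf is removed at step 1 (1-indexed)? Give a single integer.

Step 1: current leaves = {2,5,6,7,8}. Remove leaf 2 (neighbor: 1).

Answer: 2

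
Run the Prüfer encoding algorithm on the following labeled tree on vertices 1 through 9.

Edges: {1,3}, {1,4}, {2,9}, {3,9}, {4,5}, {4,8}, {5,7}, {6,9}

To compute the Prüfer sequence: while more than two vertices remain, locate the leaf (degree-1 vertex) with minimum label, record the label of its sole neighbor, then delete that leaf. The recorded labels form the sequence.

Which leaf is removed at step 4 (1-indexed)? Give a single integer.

Answer: 5

Derivation:
Step 1: current leaves = {2,6,7,8}. Remove leaf 2 (neighbor: 9).
Step 2: current leaves = {6,7,8}. Remove leaf 6 (neighbor: 9).
Step 3: current leaves = {7,8,9}. Remove leaf 7 (neighbor: 5).
Step 4: current leaves = {5,8,9}. Remove leaf 5 (neighbor: 4).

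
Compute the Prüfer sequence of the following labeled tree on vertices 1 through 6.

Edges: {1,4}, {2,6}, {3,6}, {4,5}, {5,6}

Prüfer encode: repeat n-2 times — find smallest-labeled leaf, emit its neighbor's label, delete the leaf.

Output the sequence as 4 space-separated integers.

Answer: 4 6 6 5

Derivation:
Step 1: leaves = {1,2,3}. Remove smallest leaf 1, emit neighbor 4.
Step 2: leaves = {2,3,4}. Remove smallest leaf 2, emit neighbor 6.
Step 3: leaves = {3,4}. Remove smallest leaf 3, emit neighbor 6.
Step 4: leaves = {4,6}. Remove smallest leaf 4, emit neighbor 5.
Done: 2 vertices remain (5, 6). Sequence = [4 6 6 5]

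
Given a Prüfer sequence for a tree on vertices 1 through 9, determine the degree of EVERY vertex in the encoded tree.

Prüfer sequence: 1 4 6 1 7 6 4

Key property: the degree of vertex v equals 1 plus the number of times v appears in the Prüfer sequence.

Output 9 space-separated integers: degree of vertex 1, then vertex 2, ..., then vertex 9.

p_1 = 1: count[1] becomes 1
p_2 = 4: count[4] becomes 1
p_3 = 6: count[6] becomes 1
p_4 = 1: count[1] becomes 2
p_5 = 7: count[7] becomes 1
p_6 = 6: count[6] becomes 2
p_7 = 4: count[4] becomes 2
Degrees (1 + count): deg[1]=1+2=3, deg[2]=1+0=1, deg[3]=1+0=1, deg[4]=1+2=3, deg[5]=1+0=1, deg[6]=1+2=3, deg[7]=1+1=2, deg[8]=1+0=1, deg[9]=1+0=1

Answer: 3 1 1 3 1 3 2 1 1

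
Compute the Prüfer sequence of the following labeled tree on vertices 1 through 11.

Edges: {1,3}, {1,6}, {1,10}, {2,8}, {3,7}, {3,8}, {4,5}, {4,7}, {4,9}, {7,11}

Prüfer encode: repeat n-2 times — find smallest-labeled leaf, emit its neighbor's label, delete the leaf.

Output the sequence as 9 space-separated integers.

Answer: 8 4 1 3 4 7 1 3 7

Derivation:
Step 1: leaves = {2,5,6,9,10,11}. Remove smallest leaf 2, emit neighbor 8.
Step 2: leaves = {5,6,8,9,10,11}. Remove smallest leaf 5, emit neighbor 4.
Step 3: leaves = {6,8,9,10,11}. Remove smallest leaf 6, emit neighbor 1.
Step 4: leaves = {8,9,10,11}. Remove smallest leaf 8, emit neighbor 3.
Step 5: leaves = {9,10,11}. Remove smallest leaf 9, emit neighbor 4.
Step 6: leaves = {4,10,11}. Remove smallest leaf 4, emit neighbor 7.
Step 7: leaves = {10,11}. Remove smallest leaf 10, emit neighbor 1.
Step 8: leaves = {1,11}. Remove smallest leaf 1, emit neighbor 3.
Step 9: leaves = {3,11}. Remove smallest leaf 3, emit neighbor 7.
Done: 2 vertices remain (7, 11). Sequence = [8 4 1 3 4 7 1 3 7]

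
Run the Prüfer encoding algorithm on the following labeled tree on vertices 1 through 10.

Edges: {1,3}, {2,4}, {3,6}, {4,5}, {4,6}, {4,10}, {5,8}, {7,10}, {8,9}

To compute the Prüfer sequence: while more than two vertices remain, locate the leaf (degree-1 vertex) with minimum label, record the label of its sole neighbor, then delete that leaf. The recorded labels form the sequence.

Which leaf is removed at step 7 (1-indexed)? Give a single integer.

Answer: 8

Derivation:
Step 1: current leaves = {1,2,7,9}. Remove leaf 1 (neighbor: 3).
Step 2: current leaves = {2,3,7,9}. Remove leaf 2 (neighbor: 4).
Step 3: current leaves = {3,7,9}. Remove leaf 3 (neighbor: 6).
Step 4: current leaves = {6,7,9}. Remove leaf 6 (neighbor: 4).
Step 5: current leaves = {7,9}. Remove leaf 7 (neighbor: 10).
Step 6: current leaves = {9,10}. Remove leaf 9 (neighbor: 8).
Step 7: current leaves = {8,10}. Remove leaf 8 (neighbor: 5).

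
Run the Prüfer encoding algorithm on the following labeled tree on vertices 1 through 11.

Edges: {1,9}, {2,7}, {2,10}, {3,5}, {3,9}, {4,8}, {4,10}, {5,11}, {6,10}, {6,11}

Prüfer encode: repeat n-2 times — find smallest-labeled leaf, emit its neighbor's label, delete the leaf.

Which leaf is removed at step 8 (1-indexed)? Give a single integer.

Answer: 5

Derivation:
Step 1: current leaves = {1,7,8}. Remove leaf 1 (neighbor: 9).
Step 2: current leaves = {7,8,9}. Remove leaf 7 (neighbor: 2).
Step 3: current leaves = {2,8,9}. Remove leaf 2 (neighbor: 10).
Step 4: current leaves = {8,9}. Remove leaf 8 (neighbor: 4).
Step 5: current leaves = {4,9}. Remove leaf 4 (neighbor: 10).
Step 6: current leaves = {9,10}. Remove leaf 9 (neighbor: 3).
Step 7: current leaves = {3,10}. Remove leaf 3 (neighbor: 5).
Step 8: current leaves = {5,10}. Remove leaf 5 (neighbor: 11).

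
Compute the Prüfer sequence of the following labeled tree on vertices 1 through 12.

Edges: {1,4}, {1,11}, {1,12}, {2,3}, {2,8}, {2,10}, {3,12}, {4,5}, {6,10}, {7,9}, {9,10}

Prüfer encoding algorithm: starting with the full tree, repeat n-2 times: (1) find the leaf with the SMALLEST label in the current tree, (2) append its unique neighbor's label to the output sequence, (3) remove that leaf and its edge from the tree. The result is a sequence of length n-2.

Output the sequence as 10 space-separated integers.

Answer: 4 1 10 9 2 10 2 3 12 1

Derivation:
Step 1: leaves = {5,6,7,8,11}. Remove smallest leaf 5, emit neighbor 4.
Step 2: leaves = {4,6,7,8,11}. Remove smallest leaf 4, emit neighbor 1.
Step 3: leaves = {6,7,8,11}. Remove smallest leaf 6, emit neighbor 10.
Step 4: leaves = {7,8,11}. Remove smallest leaf 7, emit neighbor 9.
Step 5: leaves = {8,9,11}. Remove smallest leaf 8, emit neighbor 2.
Step 6: leaves = {9,11}. Remove smallest leaf 9, emit neighbor 10.
Step 7: leaves = {10,11}. Remove smallest leaf 10, emit neighbor 2.
Step 8: leaves = {2,11}. Remove smallest leaf 2, emit neighbor 3.
Step 9: leaves = {3,11}. Remove smallest leaf 3, emit neighbor 12.
Step 10: leaves = {11,12}. Remove smallest leaf 11, emit neighbor 1.
Done: 2 vertices remain (1, 12). Sequence = [4 1 10 9 2 10 2 3 12 1]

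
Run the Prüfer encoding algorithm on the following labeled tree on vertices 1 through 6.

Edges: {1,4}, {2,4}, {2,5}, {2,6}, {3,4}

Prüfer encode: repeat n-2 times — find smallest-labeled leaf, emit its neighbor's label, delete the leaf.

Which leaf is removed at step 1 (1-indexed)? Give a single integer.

Step 1: current leaves = {1,3,5,6}. Remove leaf 1 (neighbor: 4).

Answer: 1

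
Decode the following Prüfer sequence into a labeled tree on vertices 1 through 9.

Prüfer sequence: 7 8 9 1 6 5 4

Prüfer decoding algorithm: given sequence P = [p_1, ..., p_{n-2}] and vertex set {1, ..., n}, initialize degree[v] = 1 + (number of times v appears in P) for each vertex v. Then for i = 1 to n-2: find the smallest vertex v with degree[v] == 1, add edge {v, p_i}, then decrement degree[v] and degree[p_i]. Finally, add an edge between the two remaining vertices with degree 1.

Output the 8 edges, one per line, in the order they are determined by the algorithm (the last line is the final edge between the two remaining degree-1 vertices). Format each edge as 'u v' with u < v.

Initial degrees: {1:2, 2:1, 3:1, 4:2, 5:2, 6:2, 7:2, 8:2, 9:2}
Step 1: smallest deg-1 vertex = 2, p_1 = 7. Add edge {2,7}. Now deg[2]=0, deg[7]=1.
Step 2: smallest deg-1 vertex = 3, p_2 = 8. Add edge {3,8}. Now deg[3]=0, deg[8]=1.
Step 3: smallest deg-1 vertex = 7, p_3 = 9. Add edge {7,9}. Now deg[7]=0, deg[9]=1.
Step 4: smallest deg-1 vertex = 8, p_4 = 1. Add edge {1,8}. Now deg[8]=0, deg[1]=1.
Step 5: smallest deg-1 vertex = 1, p_5 = 6. Add edge {1,6}. Now deg[1]=0, deg[6]=1.
Step 6: smallest deg-1 vertex = 6, p_6 = 5. Add edge {5,6}. Now deg[6]=0, deg[5]=1.
Step 7: smallest deg-1 vertex = 5, p_7 = 4. Add edge {4,5}. Now deg[5]=0, deg[4]=1.
Final: two remaining deg-1 vertices are 4, 9. Add edge {4,9}.

Answer: 2 7
3 8
7 9
1 8
1 6
5 6
4 5
4 9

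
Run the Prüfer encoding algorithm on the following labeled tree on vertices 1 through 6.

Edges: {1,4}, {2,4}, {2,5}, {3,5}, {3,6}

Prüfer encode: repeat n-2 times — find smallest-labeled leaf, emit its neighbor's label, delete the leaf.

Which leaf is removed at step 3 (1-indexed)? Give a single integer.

Step 1: current leaves = {1,6}. Remove leaf 1 (neighbor: 4).
Step 2: current leaves = {4,6}. Remove leaf 4 (neighbor: 2).
Step 3: current leaves = {2,6}. Remove leaf 2 (neighbor: 5).

Answer: 2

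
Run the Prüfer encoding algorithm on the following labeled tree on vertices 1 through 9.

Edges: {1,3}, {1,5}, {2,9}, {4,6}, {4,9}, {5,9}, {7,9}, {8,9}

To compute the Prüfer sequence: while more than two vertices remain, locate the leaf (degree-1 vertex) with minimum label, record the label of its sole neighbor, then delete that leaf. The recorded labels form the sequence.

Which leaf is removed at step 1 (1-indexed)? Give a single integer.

Answer: 2

Derivation:
Step 1: current leaves = {2,3,6,7,8}. Remove leaf 2 (neighbor: 9).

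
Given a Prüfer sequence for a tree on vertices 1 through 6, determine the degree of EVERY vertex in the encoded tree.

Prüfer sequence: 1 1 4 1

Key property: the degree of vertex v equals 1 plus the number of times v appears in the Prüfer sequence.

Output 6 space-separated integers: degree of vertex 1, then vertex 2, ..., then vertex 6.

Answer: 4 1 1 2 1 1

Derivation:
p_1 = 1: count[1] becomes 1
p_2 = 1: count[1] becomes 2
p_3 = 4: count[4] becomes 1
p_4 = 1: count[1] becomes 3
Degrees (1 + count): deg[1]=1+3=4, deg[2]=1+0=1, deg[3]=1+0=1, deg[4]=1+1=2, deg[5]=1+0=1, deg[6]=1+0=1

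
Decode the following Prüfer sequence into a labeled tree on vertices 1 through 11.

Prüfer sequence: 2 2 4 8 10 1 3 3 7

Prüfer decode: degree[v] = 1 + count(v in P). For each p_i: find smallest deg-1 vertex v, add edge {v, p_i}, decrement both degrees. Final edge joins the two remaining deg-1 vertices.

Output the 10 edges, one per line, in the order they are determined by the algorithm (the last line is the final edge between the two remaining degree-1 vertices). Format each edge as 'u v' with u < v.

Answer: 2 5
2 6
2 4
4 8
8 10
1 9
1 3
3 10
3 7
7 11

Derivation:
Initial degrees: {1:2, 2:3, 3:3, 4:2, 5:1, 6:1, 7:2, 8:2, 9:1, 10:2, 11:1}
Step 1: smallest deg-1 vertex = 5, p_1 = 2. Add edge {2,5}. Now deg[5]=0, deg[2]=2.
Step 2: smallest deg-1 vertex = 6, p_2 = 2. Add edge {2,6}. Now deg[6]=0, deg[2]=1.
Step 3: smallest deg-1 vertex = 2, p_3 = 4. Add edge {2,4}. Now deg[2]=0, deg[4]=1.
Step 4: smallest deg-1 vertex = 4, p_4 = 8. Add edge {4,8}. Now deg[4]=0, deg[8]=1.
Step 5: smallest deg-1 vertex = 8, p_5 = 10. Add edge {8,10}. Now deg[8]=0, deg[10]=1.
Step 6: smallest deg-1 vertex = 9, p_6 = 1. Add edge {1,9}. Now deg[9]=0, deg[1]=1.
Step 7: smallest deg-1 vertex = 1, p_7 = 3. Add edge {1,3}. Now deg[1]=0, deg[3]=2.
Step 8: smallest deg-1 vertex = 10, p_8 = 3. Add edge {3,10}. Now deg[10]=0, deg[3]=1.
Step 9: smallest deg-1 vertex = 3, p_9 = 7. Add edge {3,7}. Now deg[3]=0, deg[7]=1.
Final: two remaining deg-1 vertices are 7, 11. Add edge {7,11}.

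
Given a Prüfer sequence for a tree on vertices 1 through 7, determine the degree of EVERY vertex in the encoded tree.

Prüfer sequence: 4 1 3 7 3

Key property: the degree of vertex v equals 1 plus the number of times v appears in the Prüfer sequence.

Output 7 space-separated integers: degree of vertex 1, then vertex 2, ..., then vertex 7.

Answer: 2 1 3 2 1 1 2

Derivation:
p_1 = 4: count[4] becomes 1
p_2 = 1: count[1] becomes 1
p_3 = 3: count[3] becomes 1
p_4 = 7: count[7] becomes 1
p_5 = 3: count[3] becomes 2
Degrees (1 + count): deg[1]=1+1=2, deg[2]=1+0=1, deg[3]=1+2=3, deg[4]=1+1=2, deg[5]=1+0=1, deg[6]=1+0=1, deg[7]=1+1=2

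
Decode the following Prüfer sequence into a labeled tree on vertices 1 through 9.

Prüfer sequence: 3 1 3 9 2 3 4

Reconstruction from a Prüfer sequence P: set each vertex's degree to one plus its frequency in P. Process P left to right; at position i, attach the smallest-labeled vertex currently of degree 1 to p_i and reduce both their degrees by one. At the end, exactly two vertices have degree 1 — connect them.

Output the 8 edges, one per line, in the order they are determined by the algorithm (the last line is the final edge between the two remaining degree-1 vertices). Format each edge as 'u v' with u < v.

Answer: 3 5
1 6
1 3
7 9
2 8
2 3
3 4
4 9

Derivation:
Initial degrees: {1:2, 2:2, 3:4, 4:2, 5:1, 6:1, 7:1, 8:1, 9:2}
Step 1: smallest deg-1 vertex = 5, p_1 = 3. Add edge {3,5}. Now deg[5]=0, deg[3]=3.
Step 2: smallest deg-1 vertex = 6, p_2 = 1. Add edge {1,6}. Now deg[6]=0, deg[1]=1.
Step 3: smallest deg-1 vertex = 1, p_3 = 3. Add edge {1,3}. Now deg[1]=0, deg[3]=2.
Step 4: smallest deg-1 vertex = 7, p_4 = 9. Add edge {7,9}. Now deg[7]=0, deg[9]=1.
Step 5: smallest deg-1 vertex = 8, p_5 = 2. Add edge {2,8}. Now deg[8]=0, deg[2]=1.
Step 6: smallest deg-1 vertex = 2, p_6 = 3. Add edge {2,3}. Now deg[2]=0, deg[3]=1.
Step 7: smallest deg-1 vertex = 3, p_7 = 4. Add edge {3,4}. Now deg[3]=0, deg[4]=1.
Final: two remaining deg-1 vertices are 4, 9. Add edge {4,9}.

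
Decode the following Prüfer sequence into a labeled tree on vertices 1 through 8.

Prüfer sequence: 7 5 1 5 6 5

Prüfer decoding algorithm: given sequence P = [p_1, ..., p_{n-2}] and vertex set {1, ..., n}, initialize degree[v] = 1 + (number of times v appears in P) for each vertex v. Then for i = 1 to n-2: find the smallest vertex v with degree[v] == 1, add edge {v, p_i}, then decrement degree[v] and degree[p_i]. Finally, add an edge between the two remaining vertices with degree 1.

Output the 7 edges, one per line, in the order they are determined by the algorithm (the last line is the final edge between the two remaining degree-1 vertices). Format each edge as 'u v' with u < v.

Answer: 2 7
3 5
1 4
1 5
6 7
5 6
5 8

Derivation:
Initial degrees: {1:2, 2:1, 3:1, 4:1, 5:4, 6:2, 7:2, 8:1}
Step 1: smallest deg-1 vertex = 2, p_1 = 7. Add edge {2,7}. Now deg[2]=0, deg[7]=1.
Step 2: smallest deg-1 vertex = 3, p_2 = 5. Add edge {3,5}. Now deg[3]=0, deg[5]=3.
Step 3: smallest deg-1 vertex = 4, p_3 = 1. Add edge {1,4}. Now deg[4]=0, deg[1]=1.
Step 4: smallest deg-1 vertex = 1, p_4 = 5. Add edge {1,5}. Now deg[1]=0, deg[5]=2.
Step 5: smallest deg-1 vertex = 7, p_5 = 6. Add edge {6,7}. Now deg[7]=0, deg[6]=1.
Step 6: smallest deg-1 vertex = 6, p_6 = 5. Add edge {5,6}. Now deg[6]=0, deg[5]=1.
Final: two remaining deg-1 vertices are 5, 8. Add edge {5,8}.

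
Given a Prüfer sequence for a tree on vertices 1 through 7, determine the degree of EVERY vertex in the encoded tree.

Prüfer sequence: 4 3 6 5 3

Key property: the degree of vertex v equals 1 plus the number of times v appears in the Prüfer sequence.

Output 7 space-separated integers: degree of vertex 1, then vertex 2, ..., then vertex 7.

p_1 = 4: count[4] becomes 1
p_2 = 3: count[3] becomes 1
p_3 = 6: count[6] becomes 1
p_4 = 5: count[5] becomes 1
p_5 = 3: count[3] becomes 2
Degrees (1 + count): deg[1]=1+0=1, deg[2]=1+0=1, deg[3]=1+2=3, deg[4]=1+1=2, deg[5]=1+1=2, deg[6]=1+1=2, deg[7]=1+0=1

Answer: 1 1 3 2 2 2 1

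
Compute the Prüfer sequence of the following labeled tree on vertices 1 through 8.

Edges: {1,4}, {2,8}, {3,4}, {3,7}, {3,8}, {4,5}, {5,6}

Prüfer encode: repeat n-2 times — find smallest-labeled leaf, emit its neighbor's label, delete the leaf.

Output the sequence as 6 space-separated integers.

Step 1: leaves = {1,2,6,7}. Remove smallest leaf 1, emit neighbor 4.
Step 2: leaves = {2,6,7}. Remove smallest leaf 2, emit neighbor 8.
Step 3: leaves = {6,7,8}. Remove smallest leaf 6, emit neighbor 5.
Step 4: leaves = {5,7,8}. Remove smallest leaf 5, emit neighbor 4.
Step 5: leaves = {4,7,8}. Remove smallest leaf 4, emit neighbor 3.
Step 6: leaves = {7,8}. Remove smallest leaf 7, emit neighbor 3.
Done: 2 vertices remain (3, 8). Sequence = [4 8 5 4 3 3]

Answer: 4 8 5 4 3 3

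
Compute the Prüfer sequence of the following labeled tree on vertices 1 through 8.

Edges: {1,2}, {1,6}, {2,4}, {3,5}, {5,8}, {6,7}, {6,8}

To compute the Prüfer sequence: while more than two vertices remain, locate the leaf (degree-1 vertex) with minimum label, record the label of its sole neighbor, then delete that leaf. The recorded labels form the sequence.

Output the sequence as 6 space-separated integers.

Step 1: leaves = {3,4,7}. Remove smallest leaf 3, emit neighbor 5.
Step 2: leaves = {4,5,7}. Remove smallest leaf 4, emit neighbor 2.
Step 3: leaves = {2,5,7}. Remove smallest leaf 2, emit neighbor 1.
Step 4: leaves = {1,5,7}. Remove smallest leaf 1, emit neighbor 6.
Step 5: leaves = {5,7}. Remove smallest leaf 5, emit neighbor 8.
Step 6: leaves = {7,8}. Remove smallest leaf 7, emit neighbor 6.
Done: 2 vertices remain (6, 8). Sequence = [5 2 1 6 8 6]

Answer: 5 2 1 6 8 6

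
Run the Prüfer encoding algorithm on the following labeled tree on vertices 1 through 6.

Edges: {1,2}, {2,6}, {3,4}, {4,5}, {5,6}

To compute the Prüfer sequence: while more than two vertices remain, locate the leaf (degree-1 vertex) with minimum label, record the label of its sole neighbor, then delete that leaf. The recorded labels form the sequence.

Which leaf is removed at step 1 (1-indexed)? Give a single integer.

Answer: 1

Derivation:
Step 1: current leaves = {1,3}. Remove leaf 1 (neighbor: 2).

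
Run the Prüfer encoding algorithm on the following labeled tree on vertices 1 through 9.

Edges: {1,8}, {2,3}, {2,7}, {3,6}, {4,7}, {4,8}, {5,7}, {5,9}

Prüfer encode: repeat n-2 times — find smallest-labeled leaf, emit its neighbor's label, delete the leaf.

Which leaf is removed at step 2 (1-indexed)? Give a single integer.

Step 1: current leaves = {1,6,9}. Remove leaf 1 (neighbor: 8).
Step 2: current leaves = {6,8,9}. Remove leaf 6 (neighbor: 3).

Answer: 6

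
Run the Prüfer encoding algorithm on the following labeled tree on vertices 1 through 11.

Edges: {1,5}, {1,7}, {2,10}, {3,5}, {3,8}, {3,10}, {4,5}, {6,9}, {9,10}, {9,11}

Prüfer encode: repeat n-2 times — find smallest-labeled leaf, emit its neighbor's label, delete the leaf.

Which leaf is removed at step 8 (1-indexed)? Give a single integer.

Step 1: current leaves = {2,4,6,7,8,11}. Remove leaf 2 (neighbor: 10).
Step 2: current leaves = {4,6,7,8,11}. Remove leaf 4 (neighbor: 5).
Step 3: current leaves = {6,7,8,11}. Remove leaf 6 (neighbor: 9).
Step 4: current leaves = {7,8,11}. Remove leaf 7 (neighbor: 1).
Step 5: current leaves = {1,8,11}. Remove leaf 1 (neighbor: 5).
Step 6: current leaves = {5,8,11}. Remove leaf 5 (neighbor: 3).
Step 7: current leaves = {8,11}. Remove leaf 8 (neighbor: 3).
Step 8: current leaves = {3,11}. Remove leaf 3 (neighbor: 10).

Answer: 3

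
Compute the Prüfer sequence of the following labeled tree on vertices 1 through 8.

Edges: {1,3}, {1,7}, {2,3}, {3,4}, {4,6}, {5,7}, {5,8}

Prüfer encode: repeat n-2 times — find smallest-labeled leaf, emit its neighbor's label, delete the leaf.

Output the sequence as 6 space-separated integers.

Answer: 3 4 3 1 7 5

Derivation:
Step 1: leaves = {2,6,8}. Remove smallest leaf 2, emit neighbor 3.
Step 2: leaves = {6,8}. Remove smallest leaf 6, emit neighbor 4.
Step 3: leaves = {4,8}. Remove smallest leaf 4, emit neighbor 3.
Step 4: leaves = {3,8}. Remove smallest leaf 3, emit neighbor 1.
Step 5: leaves = {1,8}. Remove smallest leaf 1, emit neighbor 7.
Step 6: leaves = {7,8}. Remove smallest leaf 7, emit neighbor 5.
Done: 2 vertices remain (5, 8). Sequence = [3 4 3 1 7 5]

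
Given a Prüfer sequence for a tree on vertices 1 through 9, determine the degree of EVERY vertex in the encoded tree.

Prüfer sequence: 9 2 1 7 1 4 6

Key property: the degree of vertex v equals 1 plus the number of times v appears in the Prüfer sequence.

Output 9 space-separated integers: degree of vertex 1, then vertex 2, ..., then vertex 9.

Answer: 3 2 1 2 1 2 2 1 2

Derivation:
p_1 = 9: count[9] becomes 1
p_2 = 2: count[2] becomes 1
p_3 = 1: count[1] becomes 1
p_4 = 7: count[7] becomes 1
p_5 = 1: count[1] becomes 2
p_6 = 4: count[4] becomes 1
p_7 = 6: count[6] becomes 1
Degrees (1 + count): deg[1]=1+2=3, deg[2]=1+1=2, deg[3]=1+0=1, deg[4]=1+1=2, deg[5]=1+0=1, deg[6]=1+1=2, deg[7]=1+1=2, deg[8]=1+0=1, deg[9]=1+1=2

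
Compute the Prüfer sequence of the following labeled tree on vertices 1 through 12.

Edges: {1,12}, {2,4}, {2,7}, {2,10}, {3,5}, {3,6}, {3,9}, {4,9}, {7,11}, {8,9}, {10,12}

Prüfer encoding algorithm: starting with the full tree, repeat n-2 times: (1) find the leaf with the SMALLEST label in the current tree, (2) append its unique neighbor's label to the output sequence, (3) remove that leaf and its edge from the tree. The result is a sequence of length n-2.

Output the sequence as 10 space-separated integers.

Answer: 12 3 3 9 9 4 2 7 2 10

Derivation:
Step 1: leaves = {1,5,6,8,11}. Remove smallest leaf 1, emit neighbor 12.
Step 2: leaves = {5,6,8,11,12}. Remove smallest leaf 5, emit neighbor 3.
Step 3: leaves = {6,8,11,12}. Remove smallest leaf 6, emit neighbor 3.
Step 4: leaves = {3,8,11,12}. Remove smallest leaf 3, emit neighbor 9.
Step 5: leaves = {8,11,12}. Remove smallest leaf 8, emit neighbor 9.
Step 6: leaves = {9,11,12}. Remove smallest leaf 9, emit neighbor 4.
Step 7: leaves = {4,11,12}. Remove smallest leaf 4, emit neighbor 2.
Step 8: leaves = {11,12}. Remove smallest leaf 11, emit neighbor 7.
Step 9: leaves = {7,12}. Remove smallest leaf 7, emit neighbor 2.
Step 10: leaves = {2,12}. Remove smallest leaf 2, emit neighbor 10.
Done: 2 vertices remain (10, 12). Sequence = [12 3 3 9 9 4 2 7 2 10]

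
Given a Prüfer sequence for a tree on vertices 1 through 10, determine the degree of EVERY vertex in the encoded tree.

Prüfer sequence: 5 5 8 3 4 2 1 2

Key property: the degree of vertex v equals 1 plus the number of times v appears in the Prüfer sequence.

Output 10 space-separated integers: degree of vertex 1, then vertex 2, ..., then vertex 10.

p_1 = 5: count[5] becomes 1
p_2 = 5: count[5] becomes 2
p_3 = 8: count[8] becomes 1
p_4 = 3: count[3] becomes 1
p_5 = 4: count[4] becomes 1
p_6 = 2: count[2] becomes 1
p_7 = 1: count[1] becomes 1
p_8 = 2: count[2] becomes 2
Degrees (1 + count): deg[1]=1+1=2, deg[2]=1+2=3, deg[3]=1+1=2, deg[4]=1+1=2, deg[5]=1+2=3, deg[6]=1+0=1, deg[7]=1+0=1, deg[8]=1+1=2, deg[9]=1+0=1, deg[10]=1+0=1

Answer: 2 3 2 2 3 1 1 2 1 1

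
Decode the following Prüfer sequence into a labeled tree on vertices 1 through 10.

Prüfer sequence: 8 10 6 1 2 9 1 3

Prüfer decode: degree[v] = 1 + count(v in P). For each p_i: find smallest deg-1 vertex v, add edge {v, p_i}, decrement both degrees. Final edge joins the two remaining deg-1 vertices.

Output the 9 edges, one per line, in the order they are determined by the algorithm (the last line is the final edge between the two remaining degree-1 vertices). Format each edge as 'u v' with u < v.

Initial degrees: {1:3, 2:2, 3:2, 4:1, 5:1, 6:2, 7:1, 8:2, 9:2, 10:2}
Step 1: smallest deg-1 vertex = 4, p_1 = 8. Add edge {4,8}. Now deg[4]=0, deg[8]=1.
Step 2: smallest deg-1 vertex = 5, p_2 = 10. Add edge {5,10}. Now deg[5]=0, deg[10]=1.
Step 3: smallest deg-1 vertex = 7, p_3 = 6. Add edge {6,7}. Now deg[7]=0, deg[6]=1.
Step 4: smallest deg-1 vertex = 6, p_4 = 1. Add edge {1,6}. Now deg[6]=0, deg[1]=2.
Step 5: smallest deg-1 vertex = 8, p_5 = 2. Add edge {2,8}. Now deg[8]=0, deg[2]=1.
Step 6: smallest deg-1 vertex = 2, p_6 = 9. Add edge {2,9}. Now deg[2]=0, deg[9]=1.
Step 7: smallest deg-1 vertex = 9, p_7 = 1. Add edge {1,9}. Now deg[9]=0, deg[1]=1.
Step 8: smallest deg-1 vertex = 1, p_8 = 3. Add edge {1,3}. Now deg[1]=0, deg[3]=1.
Final: two remaining deg-1 vertices are 3, 10. Add edge {3,10}.

Answer: 4 8
5 10
6 7
1 6
2 8
2 9
1 9
1 3
3 10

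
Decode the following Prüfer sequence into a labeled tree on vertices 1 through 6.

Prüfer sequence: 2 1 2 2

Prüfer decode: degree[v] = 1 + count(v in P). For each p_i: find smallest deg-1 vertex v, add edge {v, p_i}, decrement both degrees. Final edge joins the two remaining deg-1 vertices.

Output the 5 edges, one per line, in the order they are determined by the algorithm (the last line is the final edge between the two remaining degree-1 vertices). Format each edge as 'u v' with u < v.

Answer: 2 3
1 4
1 2
2 5
2 6

Derivation:
Initial degrees: {1:2, 2:4, 3:1, 4:1, 5:1, 6:1}
Step 1: smallest deg-1 vertex = 3, p_1 = 2. Add edge {2,3}. Now deg[3]=0, deg[2]=3.
Step 2: smallest deg-1 vertex = 4, p_2 = 1. Add edge {1,4}. Now deg[4]=0, deg[1]=1.
Step 3: smallest deg-1 vertex = 1, p_3 = 2. Add edge {1,2}. Now deg[1]=0, deg[2]=2.
Step 4: smallest deg-1 vertex = 5, p_4 = 2. Add edge {2,5}. Now deg[5]=0, deg[2]=1.
Final: two remaining deg-1 vertices are 2, 6. Add edge {2,6}.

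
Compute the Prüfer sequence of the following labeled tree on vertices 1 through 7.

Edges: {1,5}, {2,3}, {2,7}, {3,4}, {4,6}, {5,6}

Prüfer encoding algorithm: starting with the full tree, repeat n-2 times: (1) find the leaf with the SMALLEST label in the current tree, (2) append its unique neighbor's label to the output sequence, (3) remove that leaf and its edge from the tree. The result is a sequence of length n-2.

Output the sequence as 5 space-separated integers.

Answer: 5 6 4 3 2

Derivation:
Step 1: leaves = {1,7}. Remove smallest leaf 1, emit neighbor 5.
Step 2: leaves = {5,7}. Remove smallest leaf 5, emit neighbor 6.
Step 3: leaves = {6,7}. Remove smallest leaf 6, emit neighbor 4.
Step 4: leaves = {4,7}. Remove smallest leaf 4, emit neighbor 3.
Step 5: leaves = {3,7}. Remove smallest leaf 3, emit neighbor 2.
Done: 2 vertices remain (2, 7). Sequence = [5 6 4 3 2]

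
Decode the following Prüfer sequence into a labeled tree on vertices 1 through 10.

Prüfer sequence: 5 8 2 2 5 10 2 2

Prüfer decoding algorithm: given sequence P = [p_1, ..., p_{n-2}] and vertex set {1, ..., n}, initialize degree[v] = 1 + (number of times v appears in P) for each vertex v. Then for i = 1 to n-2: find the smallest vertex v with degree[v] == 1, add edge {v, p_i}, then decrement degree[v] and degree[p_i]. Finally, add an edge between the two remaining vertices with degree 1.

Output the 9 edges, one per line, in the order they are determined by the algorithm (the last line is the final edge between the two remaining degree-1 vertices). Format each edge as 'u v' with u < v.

Answer: 1 5
3 8
2 4
2 6
5 7
5 10
2 8
2 9
2 10

Derivation:
Initial degrees: {1:1, 2:5, 3:1, 4:1, 5:3, 6:1, 7:1, 8:2, 9:1, 10:2}
Step 1: smallest deg-1 vertex = 1, p_1 = 5. Add edge {1,5}. Now deg[1]=0, deg[5]=2.
Step 2: smallest deg-1 vertex = 3, p_2 = 8. Add edge {3,8}. Now deg[3]=0, deg[8]=1.
Step 3: smallest deg-1 vertex = 4, p_3 = 2. Add edge {2,4}. Now deg[4]=0, deg[2]=4.
Step 4: smallest deg-1 vertex = 6, p_4 = 2. Add edge {2,6}. Now deg[6]=0, deg[2]=3.
Step 5: smallest deg-1 vertex = 7, p_5 = 5. Add edge {5,7}. Now deg[7]=0, deg[5]=1.
Step 6: smallest deg-1 vertex = 5, p_6 = 10. Add edge {5,10}. Now deg[5]=0, deg[10]=1.
Step 7: smallest deg-1 vertex = 8, p_7 = 2. Add edge {2,8}. Now deg[8]=0, deg[2]=2.
Step 8: smallest deg-1 vertex = 9, p_8 = 2. Add edge {2,9}. Now deg[9]=0, deg[2]=1.
Final: two remaining deg-1 vertices are 2, 10. Add edge {2,10}.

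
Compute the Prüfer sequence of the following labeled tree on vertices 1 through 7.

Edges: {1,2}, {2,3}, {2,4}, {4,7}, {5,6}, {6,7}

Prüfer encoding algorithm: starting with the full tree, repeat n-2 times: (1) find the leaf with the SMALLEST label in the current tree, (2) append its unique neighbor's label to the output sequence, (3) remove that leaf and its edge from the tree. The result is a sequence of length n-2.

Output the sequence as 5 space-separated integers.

Answer: 2 2 4 7 6

Derivation:
Step 1: leaves = {1,3,5}. Remove smallest leaf 1, emit neighbor 2.
Step 2: leaves = {3,5}. Remove smallest leaf 3, emit neighbor 2.
Step 3: leaves = {2,5}. Remove smallest leaf 2, emit neighbor 4.
Step 4: leaves = {4,5}. Remove smallest leaf 4, emit neighbor 7.
Step 5: leaves = {5,7}. Remove smallest leaf 5, emit neighbor 6.
Done: 2 vertices remain (6, 7). Sequence = [2 2 4 7 6]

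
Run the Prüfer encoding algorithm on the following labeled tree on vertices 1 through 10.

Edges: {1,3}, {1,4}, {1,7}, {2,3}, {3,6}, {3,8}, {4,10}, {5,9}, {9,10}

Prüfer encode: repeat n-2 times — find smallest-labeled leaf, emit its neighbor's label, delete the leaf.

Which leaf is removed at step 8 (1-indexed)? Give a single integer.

Step 1: current leaves = {2,5,6,7,8}. Remove leaf 2 (neighbor: 3).
Step 2: current leaves = {5,6,7,8}. Remove leaf 5 (neighbor: 9).
Step 3: current leaves = {6,7,8,9}. Remove leaf 6 (neighbor: 3).
Step 4: current leaves = {7,8,9}. Remove leaf 7 (neighbor: 1).
Step 5: current leaves = {8,9}. Remove leaf 8 (neighbor: 3).
Step 6: current leaves = {3,9}. Remove leaf 3 (neighbor: 1).
Step 7: current leaves = {1,9}. Remove leaf 1 (neighbor: 4).
Step 8: current leaves = {4,9}. Remove leaf 4 (neighbor: 10).

Answer: 4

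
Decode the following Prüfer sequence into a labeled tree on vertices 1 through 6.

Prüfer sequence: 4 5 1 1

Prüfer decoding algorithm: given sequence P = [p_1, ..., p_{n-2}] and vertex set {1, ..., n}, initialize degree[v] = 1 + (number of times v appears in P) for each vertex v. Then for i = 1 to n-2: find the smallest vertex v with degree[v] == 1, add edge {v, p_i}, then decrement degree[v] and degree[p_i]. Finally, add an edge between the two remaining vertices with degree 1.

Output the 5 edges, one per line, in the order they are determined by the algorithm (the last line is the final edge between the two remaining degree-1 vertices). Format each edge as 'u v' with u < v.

Answer: 2 4
3 5
1 4
1 5
1 6

Derivation:
Initial degrees: {1:3, 2:1, 3:1, 4:2, 5:2, 6:1}
Step 1: smallest deg-1 vertex = 2, p_1 = 4. Add edge {2,4}. Now deg[2]=0, deg[4]=1.
Step 2: smallest deg-1 vertex = 3, p_2 = 5. Add edge {3,5}. Now deg[3]=0, deg[5]=1.
Step 3: smallest deg-1 vertex = 4, p_3 = 1. Add edge {1,4}. Now deg[4]=0, deg[1]=2.
Step 4: smallest deg-1 vertex = 5, p_4 = 1. Add edge {1,5}. Now deg[5]=0, deg[1]=1.
Final: two remaining deg-1 vertices are 1, 6. Add edge {1,6}.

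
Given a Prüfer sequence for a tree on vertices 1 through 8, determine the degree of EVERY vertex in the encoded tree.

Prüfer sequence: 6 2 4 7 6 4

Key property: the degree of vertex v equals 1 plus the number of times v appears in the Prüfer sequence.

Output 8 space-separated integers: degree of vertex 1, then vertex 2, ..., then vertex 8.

p_1 = 6: count[6] becomes 1
p_2 = 2: count[2] becomes 1
p_3 = 4: count[4] becomes 1
p_4 = 7: count[7] becomes 1
p_5 = 6: count[6] becomes 2
p_6 = 4: count[4] becomes 2
Degrees (1 + count): deg[1]=1+0=1, deg[2]=1+1=2, deg[3]=1+0=1, deg[4]=1+2=3, deg[5]=1+0=1, deg[6]=1+2=3, deg[7]=1+1=2, deg[8]=1+0=1

Answer: 1 2 1 3 1 3 2 1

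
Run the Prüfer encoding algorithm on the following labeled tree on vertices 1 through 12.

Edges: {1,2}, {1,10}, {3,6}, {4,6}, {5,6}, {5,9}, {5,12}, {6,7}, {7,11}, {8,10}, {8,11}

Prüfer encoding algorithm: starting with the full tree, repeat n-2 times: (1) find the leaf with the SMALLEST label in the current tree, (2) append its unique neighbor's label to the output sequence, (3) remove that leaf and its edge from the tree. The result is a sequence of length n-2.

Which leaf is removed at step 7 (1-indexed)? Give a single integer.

Answer: 8

Derivation:
Step 1: current leaves = {2,3,4,9,12}. Remove leaf 2 (neighbor: 1).
Step 2: current leaves = {1,3,4,9,12}. Remove leaf 1 (neighbor: 10).
Step 3: current leaves = {3,4,9,10,12}. Remove leaf 3 (neighbor: 6).
Step 4: current leaves = {4,9,10,12}. Remove leaf 4 (neighbor: 6).
Step 5: current leaves = {9,10,12}. Remove leaf 9 (neighbor: 5).
Step 6: current leaves = {10,12}. Remove leaf 10 (neighbor: 8).
Step 7: current leaves = {8,12}. Remove leaf 8 (neighbor: 11).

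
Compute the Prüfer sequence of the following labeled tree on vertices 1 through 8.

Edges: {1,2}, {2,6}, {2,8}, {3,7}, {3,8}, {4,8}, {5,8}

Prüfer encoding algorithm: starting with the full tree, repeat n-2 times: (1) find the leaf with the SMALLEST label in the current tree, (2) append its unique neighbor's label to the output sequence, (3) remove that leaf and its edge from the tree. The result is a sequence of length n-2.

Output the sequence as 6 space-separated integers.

Step 1: leaves = {1,4,5,6,7}. Remove smallest leaf 1, emit neighbor 2.
Step 2: leaves = {4,5,6,7}. Remove smallest leaf 4, emit neighbor 8.
Step 3: leaves = {5,6,7}. Remove smallest leaf 5, emit neighbor 8.
Step 4: leaves = {6,7}. Remove smallest leaf 6, emit neighbor 2.
Step 5: leaves = {2,7}. Remove smallest leaf 2, emit neighbor 8.
Step 6: leaves = {7,8}. Remove smallest leaf 7, emit neighbor 3.
Done: 2 vertices remain (3, 8). Sequence = [2 8 8 2 8 3]

Answer: 2 8 8 2 8 3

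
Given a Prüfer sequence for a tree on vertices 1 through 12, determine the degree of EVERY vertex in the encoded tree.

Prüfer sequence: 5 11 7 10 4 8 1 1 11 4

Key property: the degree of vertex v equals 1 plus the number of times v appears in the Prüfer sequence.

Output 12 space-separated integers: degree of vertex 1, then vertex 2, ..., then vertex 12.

p_1 = 5: count[5] becomes 1
p_2 = 11: count[11] becomes 1
p_3 = 7: count[7] becomes 1
p_4 = 10: count[10] becomes 1
p_5 = 4: count[4] becomes 1
p_6 = 8: count[8] becomes 1
p_7 = 1: count[1] becomes 1
p_8 = 1: count[1] becomes 2
p_9 = 11: count[11] becomes 2
p_10 = 4: count[4] becomes 2
Degrees (1 + count): deg[1]=1+2=3, deg[2]=1+0=1, deg[3]=1+0=1, deg[4]=1+2=3, deg[5]=1+1=2, deg[6]=1+0=1, deg[7]=1+1=2, deg[8]=1+1=2, deg[9]=1+0=1, deg[10]=1+1=2, deg[11]=1+2=3, deg[12]=1+0=1

Answer: 3 1 1 3 2 1 2 2 1 2 3 1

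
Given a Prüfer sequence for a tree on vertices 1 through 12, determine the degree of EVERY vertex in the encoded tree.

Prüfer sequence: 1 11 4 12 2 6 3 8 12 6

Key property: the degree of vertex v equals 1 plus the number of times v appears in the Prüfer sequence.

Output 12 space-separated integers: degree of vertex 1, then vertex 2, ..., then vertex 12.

p_1 = 1: count[1] becomes 1
p_2 = 11: count[11] becomes 1
p_3 = 4: count[4] becomes 1
p_4 = 12: count[12] becomes 1
p_5 = 2: count[2] becomes 1
p_6 = 6: count[6] becomes 1
p_7 = 3: count[3] becomes 1
p_8 = 8: count[8] becomes 1
p_9 = 12: count[12] becomes 2
p_10 = 6: count[6] becomes 2
Degrees (1 + count): deg[1]=1+1=2, deg[2]=1+1=2, deg[3]=1+1=2, deg[4]=1+1=2, deg[5]=1+0=1, deg[6]=1+2=3, deg[7]=1+0=1, deg[8]=1+1=2, deg[9]=1+0=1, deg[10]=1+0=1, deg[11]=1+1=2, deg[12]=1+2=3

Answer: 2 2 2 2 1 3 1 2 1 1 2 3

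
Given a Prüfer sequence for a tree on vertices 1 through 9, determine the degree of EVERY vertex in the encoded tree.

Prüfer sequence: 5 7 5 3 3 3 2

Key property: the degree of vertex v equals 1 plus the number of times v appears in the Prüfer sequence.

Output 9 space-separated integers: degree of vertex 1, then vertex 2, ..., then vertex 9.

p_1 = 5: count[5] becomes 1
p_2 = 7: count[7] becomes 1
p_3 = 5: count[5] becomes 2
p_4 = 3: count[3] becomes 1
p_5 = 3: count[3] becomes 2
p_6 = 3: count[3] becomes 3
p_7 = 2: count[2] becomes 1
Degrees (1 + count): deg[1]=1+0=1, deg[2]=1+1=2, deg[3]=1+3=4, deg[4]=1+0=1, deg[5]=1+2=3, deg[6]=1+0=1, deg[7]=1+1=2, deg[8]=1+0=1, deg[9]=1+0=1

Answer: 1 2 4 1 3 1 2 1 1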